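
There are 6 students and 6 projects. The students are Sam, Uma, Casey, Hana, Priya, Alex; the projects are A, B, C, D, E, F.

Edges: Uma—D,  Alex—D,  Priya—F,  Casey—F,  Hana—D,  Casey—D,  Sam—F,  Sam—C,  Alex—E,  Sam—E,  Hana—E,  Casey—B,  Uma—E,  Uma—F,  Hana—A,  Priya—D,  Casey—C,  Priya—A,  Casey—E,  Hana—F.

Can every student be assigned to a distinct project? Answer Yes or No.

One maximum matching: Sam-C, Uma-F, Casey-B, Hana-D, Priya-A, Alex-E.
All 6 students are covered.

Yes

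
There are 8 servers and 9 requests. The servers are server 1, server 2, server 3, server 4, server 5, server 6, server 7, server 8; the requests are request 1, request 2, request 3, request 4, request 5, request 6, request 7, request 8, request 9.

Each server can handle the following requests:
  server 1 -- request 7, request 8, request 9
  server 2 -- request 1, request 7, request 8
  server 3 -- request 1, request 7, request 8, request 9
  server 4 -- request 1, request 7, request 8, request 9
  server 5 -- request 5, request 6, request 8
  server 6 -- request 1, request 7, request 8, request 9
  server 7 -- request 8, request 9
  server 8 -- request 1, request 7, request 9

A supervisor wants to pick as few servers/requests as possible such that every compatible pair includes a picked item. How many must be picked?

A maximum matching has 5 edges (e.g. server 1–request 8, server 2–request 1, server 3–request 7, server 4–request 9, server 5–request 6).
By König's theorem the minimum vertex cover has the same size. One such cover is {server 5, request 1, request 7, request 8, request 9}.

5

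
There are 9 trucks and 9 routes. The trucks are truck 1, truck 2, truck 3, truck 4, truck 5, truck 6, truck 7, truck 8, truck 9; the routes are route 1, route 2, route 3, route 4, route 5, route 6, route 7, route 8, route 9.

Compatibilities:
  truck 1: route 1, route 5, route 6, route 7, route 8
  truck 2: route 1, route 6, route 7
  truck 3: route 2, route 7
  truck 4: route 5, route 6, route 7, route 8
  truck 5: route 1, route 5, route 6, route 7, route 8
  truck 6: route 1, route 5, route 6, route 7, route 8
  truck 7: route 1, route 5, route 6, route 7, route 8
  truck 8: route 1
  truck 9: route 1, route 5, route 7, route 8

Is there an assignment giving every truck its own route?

No

The set {truck 1, truck 2, truck 4, truck 5, truck 6, truck 7, truck 8, truck 9} has only 5 neighbours ({route 1, route 5, route 6, route 7, route 8}), so by Hall's theorem at most 6 of the 9 trucks can be matched.
Hence no matching covers every truck.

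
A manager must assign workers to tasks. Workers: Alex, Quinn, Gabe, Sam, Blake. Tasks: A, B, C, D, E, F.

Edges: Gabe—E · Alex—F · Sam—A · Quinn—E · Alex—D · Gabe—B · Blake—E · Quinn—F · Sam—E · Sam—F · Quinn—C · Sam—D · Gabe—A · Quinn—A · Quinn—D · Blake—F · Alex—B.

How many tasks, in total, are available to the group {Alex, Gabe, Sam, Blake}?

5

The union of neighbours of {Alex, Gabe, Sam, Blake} is {A, B, D, E, F}, which has 5 elements.
Since |N(S)| = 5 ≥ |S| = 4, Hall's condition holds for this subset.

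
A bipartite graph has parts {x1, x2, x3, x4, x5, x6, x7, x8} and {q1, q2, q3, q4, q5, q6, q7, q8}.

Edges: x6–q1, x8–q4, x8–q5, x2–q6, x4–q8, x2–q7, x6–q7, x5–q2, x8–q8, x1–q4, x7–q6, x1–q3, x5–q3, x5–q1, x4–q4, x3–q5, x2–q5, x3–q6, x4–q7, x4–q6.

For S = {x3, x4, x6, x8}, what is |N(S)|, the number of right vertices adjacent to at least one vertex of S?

The union of neighbours of {x3, x4, x6, x8} is {q1, q4, q5, q6, q7, q8}, which has 6 elements.
Since |N(S)| = 6 ≥ |S| = 4, Hall's condition holds for this subset.

6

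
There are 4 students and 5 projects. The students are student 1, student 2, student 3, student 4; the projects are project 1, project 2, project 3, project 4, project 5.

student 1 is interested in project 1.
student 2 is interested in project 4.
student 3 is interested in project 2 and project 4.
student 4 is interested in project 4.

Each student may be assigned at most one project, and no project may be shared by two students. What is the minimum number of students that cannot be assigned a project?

1

One maximum matching: student 1→project 1, student 2→project 4, student 3→project 2.
The set {student 2, student 4} has only 1 neighbour ({project 4}), so by Hall's theorem at most 3 of the 4 students can be matched.
That matches 3 of the 4, leaving 1 unmatched; no matching can do better.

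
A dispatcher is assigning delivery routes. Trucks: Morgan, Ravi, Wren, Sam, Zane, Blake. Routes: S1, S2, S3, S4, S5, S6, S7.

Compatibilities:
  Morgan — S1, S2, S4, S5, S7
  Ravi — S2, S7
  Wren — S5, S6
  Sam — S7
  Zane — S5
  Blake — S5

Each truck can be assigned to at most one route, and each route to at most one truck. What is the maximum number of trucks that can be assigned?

A valid assignment of size 5: Morgan-S4, Ravi-S2, Wren-S6, Sam-S7, Zane-S5.
The set {Zane, Blake} has only 1 neighbour ({S5}), so by Hall's theorem at most 5 of the 6 trucks can be matched.

5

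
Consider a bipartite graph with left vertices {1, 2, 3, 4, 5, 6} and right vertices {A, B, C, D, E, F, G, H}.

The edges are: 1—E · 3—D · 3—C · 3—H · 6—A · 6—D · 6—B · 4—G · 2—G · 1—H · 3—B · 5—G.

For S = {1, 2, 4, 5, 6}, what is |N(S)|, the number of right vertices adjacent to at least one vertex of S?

The union of neighbours of {1, 2, 4, 5, 6} is {A, B, D, E, G, H}, which has 6 elements.
Since |N(S)| = 6 ≥ |S| = 5, Hall's condition holds for this subset.

6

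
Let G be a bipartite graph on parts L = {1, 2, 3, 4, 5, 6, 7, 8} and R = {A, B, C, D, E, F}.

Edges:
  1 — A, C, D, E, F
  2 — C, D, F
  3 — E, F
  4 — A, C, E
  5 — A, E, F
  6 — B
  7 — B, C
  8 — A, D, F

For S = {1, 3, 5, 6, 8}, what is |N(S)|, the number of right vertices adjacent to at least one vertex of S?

The union of neighbours of {1, 3, 5, 6, 8} is {A, B, C, D, E, F}, which has 6 elements.
Since |N(S)| = 6 ≥ |S| = 5, Hall's condition holds for this subset.

6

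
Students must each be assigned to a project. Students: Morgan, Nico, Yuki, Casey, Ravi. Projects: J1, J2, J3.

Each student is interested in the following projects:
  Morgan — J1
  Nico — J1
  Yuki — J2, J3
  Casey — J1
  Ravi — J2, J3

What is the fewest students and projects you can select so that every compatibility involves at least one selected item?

A maximum matching has 3 edges (e.g. Morgan–J1, Yuki–J2, Ravi–J3).
By König's theorem the minimum vertex cover has the same size. One such cover is {Yuki, Ravi, J1}.

3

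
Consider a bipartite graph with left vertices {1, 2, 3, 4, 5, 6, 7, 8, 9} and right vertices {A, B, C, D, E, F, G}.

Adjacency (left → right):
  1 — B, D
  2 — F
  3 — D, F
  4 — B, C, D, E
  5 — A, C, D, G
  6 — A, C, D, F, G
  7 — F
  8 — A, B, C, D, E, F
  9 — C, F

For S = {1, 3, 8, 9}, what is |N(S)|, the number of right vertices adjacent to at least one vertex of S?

The union of neighbours of {1, 3, 8, 9} is {A, B, C, D, E, F}, which has 6 elements.
Since |N(S)| = 6 ≥ |S| = 4, Hall's condition holds for this subset.

6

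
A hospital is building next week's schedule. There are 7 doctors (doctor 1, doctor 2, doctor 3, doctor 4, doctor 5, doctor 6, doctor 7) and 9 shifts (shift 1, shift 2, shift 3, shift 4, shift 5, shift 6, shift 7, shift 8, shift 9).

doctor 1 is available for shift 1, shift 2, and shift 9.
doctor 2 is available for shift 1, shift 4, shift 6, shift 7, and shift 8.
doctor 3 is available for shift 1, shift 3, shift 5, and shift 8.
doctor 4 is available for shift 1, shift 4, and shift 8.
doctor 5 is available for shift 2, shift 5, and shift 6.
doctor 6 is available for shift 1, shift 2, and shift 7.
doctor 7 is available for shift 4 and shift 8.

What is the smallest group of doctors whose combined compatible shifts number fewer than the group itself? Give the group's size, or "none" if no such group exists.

A matching saturating every doctor exists, for instance doctor 1→shift 2, doctor 2→shift 6, doctor 3→shift 3, doctor 4→shift 1, doctor 5→shift 5, doctor 6→shift 7, doctor 7→shift 4.
By Hall's marriage theorem, this means |N(S)| ≥ |S| for every subset S, so no violating subset exists.

none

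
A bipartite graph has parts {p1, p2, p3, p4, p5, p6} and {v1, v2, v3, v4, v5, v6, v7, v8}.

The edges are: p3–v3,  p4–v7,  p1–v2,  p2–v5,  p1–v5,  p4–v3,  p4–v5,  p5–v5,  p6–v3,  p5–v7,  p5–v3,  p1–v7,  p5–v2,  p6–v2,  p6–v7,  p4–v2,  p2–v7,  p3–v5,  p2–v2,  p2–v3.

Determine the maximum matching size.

One maximum matching: p1–v5, p2–v7, p3–v3, p4–v2.
The set {p1, p2, p3, p4, p5, p6} has only 4 neighbours ({v2, v3, v5, v7}), so by Hall's theorem at most 4 of the 6 left vertices can be matched.

4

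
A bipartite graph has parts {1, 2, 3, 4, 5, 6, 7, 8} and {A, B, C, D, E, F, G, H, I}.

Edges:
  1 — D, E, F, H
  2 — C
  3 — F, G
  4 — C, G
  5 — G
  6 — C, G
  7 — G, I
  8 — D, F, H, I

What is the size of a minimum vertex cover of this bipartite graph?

6

A maximum matching has 6 edges (e.g. 1–H, 2–C, 3–F, 4–G, 7–I, 8–D).
By König's theorem the minimum vertex cover has the same size. One such cover is {1, 3, 7, 8, C, G}.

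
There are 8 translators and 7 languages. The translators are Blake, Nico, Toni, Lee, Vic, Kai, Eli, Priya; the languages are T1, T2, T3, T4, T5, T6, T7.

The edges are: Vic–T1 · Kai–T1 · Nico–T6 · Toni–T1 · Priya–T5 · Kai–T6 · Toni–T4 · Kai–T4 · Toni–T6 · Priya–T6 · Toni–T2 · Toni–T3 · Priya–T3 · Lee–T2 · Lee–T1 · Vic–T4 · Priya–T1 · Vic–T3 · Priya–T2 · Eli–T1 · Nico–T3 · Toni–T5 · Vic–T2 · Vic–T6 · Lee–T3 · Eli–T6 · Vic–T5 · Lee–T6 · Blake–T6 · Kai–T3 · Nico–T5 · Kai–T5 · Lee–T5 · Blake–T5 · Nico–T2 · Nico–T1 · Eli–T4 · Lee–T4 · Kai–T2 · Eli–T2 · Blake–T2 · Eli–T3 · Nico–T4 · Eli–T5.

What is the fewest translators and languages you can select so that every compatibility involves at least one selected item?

The 6 edges Blake–T2, Nico–T1, Toni–T6, Lee–T3, Vic–T5, Kai–T4 form a matching, so any vertex cover needs at least 6 vertices (one per matched edge).
Conversely {T1, T2, T3, T4, T5, T6} meets every edge and has exactly 6 vertices, so 6 is optimal.

6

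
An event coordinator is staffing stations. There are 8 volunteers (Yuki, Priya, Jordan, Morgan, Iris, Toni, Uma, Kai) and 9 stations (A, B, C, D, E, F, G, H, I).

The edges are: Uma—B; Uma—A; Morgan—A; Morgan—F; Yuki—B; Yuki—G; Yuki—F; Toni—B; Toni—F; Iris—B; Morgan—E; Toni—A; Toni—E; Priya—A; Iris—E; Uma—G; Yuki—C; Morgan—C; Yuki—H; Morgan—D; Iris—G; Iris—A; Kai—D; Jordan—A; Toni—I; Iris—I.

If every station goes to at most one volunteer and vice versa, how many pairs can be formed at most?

7

One maximum matching: Yuki–H, Priya–A, Morgan–F, Iris–G, Toni–E, Uma–B, Kai–D.
The set {Priya, Jordan} has only 1 neighbour ({A}), so by Hall's theorem at most 7 of the 8 volunteers can be matched.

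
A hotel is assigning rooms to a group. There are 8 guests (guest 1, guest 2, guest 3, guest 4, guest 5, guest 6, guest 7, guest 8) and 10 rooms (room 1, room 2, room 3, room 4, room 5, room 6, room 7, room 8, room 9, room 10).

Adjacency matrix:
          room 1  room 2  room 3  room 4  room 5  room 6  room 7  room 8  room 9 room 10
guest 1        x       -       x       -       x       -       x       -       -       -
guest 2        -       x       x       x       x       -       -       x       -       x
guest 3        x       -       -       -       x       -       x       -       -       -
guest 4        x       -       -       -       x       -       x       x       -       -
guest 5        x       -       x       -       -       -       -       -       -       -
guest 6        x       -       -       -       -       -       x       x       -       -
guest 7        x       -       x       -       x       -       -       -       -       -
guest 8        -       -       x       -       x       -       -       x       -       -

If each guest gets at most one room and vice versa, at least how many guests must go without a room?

2

For example, pair guest 1–room 3, guest 2–room 4, guest 3–room 5, guest 4–room 8, guest 5–room 1, guest 6–room 7.
The set {guest 1, guest 3, guest 4, guest 5, guest 6, guest 7, guest 8} has only 5 neighbours ({room 1, room 3, room 5, room 7, room 8}), so by Hall's theorem at most 6 of the 8 guests can be matched.
That matches 6 of the 8, leaving 2 unmatched; no matching can do better.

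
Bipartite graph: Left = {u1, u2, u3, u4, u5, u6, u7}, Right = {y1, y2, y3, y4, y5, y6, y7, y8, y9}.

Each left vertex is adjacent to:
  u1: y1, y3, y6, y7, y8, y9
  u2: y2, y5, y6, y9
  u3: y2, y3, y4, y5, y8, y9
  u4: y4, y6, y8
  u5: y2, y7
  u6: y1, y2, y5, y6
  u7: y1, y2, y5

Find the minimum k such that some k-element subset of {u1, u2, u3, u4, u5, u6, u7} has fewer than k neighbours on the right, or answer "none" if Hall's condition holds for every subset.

A matching saturating every left vertex exists, for instance u1→y6, u2→y5, u3→y4, u4→y8, u5→y7, u6→y2, u7→y1.
By Hall's marriage theorem, this means |N(S)| ≥ |S| for every subset S, so no violating subset exists.

none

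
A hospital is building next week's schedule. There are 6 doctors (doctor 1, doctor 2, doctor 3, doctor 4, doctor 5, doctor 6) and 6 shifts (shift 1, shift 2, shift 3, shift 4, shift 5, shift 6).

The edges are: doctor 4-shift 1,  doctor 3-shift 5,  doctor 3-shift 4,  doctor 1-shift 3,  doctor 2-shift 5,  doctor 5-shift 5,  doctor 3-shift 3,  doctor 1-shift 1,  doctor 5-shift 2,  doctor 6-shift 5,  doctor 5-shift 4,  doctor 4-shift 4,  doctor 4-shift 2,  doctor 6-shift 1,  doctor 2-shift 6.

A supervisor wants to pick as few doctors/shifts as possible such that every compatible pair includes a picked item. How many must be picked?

{doctor 1, doctor 2, doctor 3, doctor 4, doctor 5, doctor 6} is a vertex cover of size 6: every edge has an endpoint in this set.
No smaller cover exists because doctor 1–shift 1, doctor 2–shift 6, doctor 3–shift 3, doctor 4–shift 2, doctor 5–shift 4, doctor 6–shift 5 is a matching of size 6, and a cover must include an endpoint of each of these disjoint edges (König's theorem).

6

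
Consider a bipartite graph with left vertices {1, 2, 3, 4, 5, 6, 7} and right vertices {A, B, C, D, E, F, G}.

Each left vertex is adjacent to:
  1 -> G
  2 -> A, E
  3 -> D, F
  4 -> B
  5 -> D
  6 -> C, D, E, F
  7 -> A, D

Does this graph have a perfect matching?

One maximum matching: 1-G, 2-E, 3-F, 4-B, 5-D, 6-C, 7-A.
All 7 left vertices are covered.

Yes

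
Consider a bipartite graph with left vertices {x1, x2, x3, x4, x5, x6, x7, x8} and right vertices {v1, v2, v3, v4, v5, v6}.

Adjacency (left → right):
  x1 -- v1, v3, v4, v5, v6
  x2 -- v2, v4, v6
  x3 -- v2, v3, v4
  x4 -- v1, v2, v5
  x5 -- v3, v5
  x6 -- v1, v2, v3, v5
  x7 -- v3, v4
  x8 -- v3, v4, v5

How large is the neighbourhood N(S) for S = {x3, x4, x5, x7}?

5

The union of neighbours of {x3, x4, x5, x7} is {v1, v2, v3, v4, v5}, which has 5 elements.
Since |N(S)| = 5 ≥ |S| = 4, Hall's condition holds for this subset.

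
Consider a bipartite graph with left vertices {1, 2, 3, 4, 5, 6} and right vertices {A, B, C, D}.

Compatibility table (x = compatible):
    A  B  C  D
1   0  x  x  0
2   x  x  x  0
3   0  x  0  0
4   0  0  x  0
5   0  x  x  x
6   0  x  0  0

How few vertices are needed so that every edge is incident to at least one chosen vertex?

The 4 edges 1–C, 2–A, 3–B, 5–D form a matching, so any vertex cover needs at least 4 vertices (one per matched edge).
Conversely {2, 5, B, C} meets every edge and has exactly 4 vertices, so 4 is optimal.

4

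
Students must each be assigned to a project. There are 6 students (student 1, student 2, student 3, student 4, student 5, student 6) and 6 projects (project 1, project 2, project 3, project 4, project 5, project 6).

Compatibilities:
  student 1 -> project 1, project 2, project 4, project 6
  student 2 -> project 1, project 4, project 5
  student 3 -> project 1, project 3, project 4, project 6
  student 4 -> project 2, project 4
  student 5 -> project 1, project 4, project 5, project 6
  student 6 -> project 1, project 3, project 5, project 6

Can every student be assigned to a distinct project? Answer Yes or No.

Yes

For example, pair student 1→project 4, student 2→project 5, student 3→project 3, student 4→project 2, student 5→project 6, student 6→project 1.
Every student is matched, so this is a perfect matching.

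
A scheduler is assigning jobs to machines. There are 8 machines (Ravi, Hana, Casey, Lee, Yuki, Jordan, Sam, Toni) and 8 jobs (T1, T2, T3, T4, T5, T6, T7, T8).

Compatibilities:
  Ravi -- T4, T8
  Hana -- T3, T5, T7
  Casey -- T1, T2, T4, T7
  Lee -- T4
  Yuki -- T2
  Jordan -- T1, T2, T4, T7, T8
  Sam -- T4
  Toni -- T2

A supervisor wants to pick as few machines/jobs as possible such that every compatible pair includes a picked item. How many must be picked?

The 6 edges Ravi–T8, Hana–T5, Casey–T1, Lee–T4, Yuki–T2, Jordan–T7 form a matching, so any vertex cover needs at least 6 vertices (one per matched edge).
Conversely {Ravi, Hana, Casey, Jordan, T2, T4} meets every edge and has exactly 6 vertices, so 6 is optimal.

6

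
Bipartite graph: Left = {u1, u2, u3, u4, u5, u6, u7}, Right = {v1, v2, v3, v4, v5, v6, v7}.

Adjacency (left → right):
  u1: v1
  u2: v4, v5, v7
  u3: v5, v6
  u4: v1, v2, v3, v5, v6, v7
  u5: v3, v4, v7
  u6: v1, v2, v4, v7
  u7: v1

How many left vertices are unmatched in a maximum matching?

1

One maximum matching: u1–v1, u2–v4, u3–v6, u4–v3, u5–v7, u6–v2.
The set {u1, u7} has only 1 neighbour ({v1}), so by Hall's theorem at most 6 of the 7 left vertices can be matched.
That matches 6 of the 7, leaving 1 unmatched; no matching can do better.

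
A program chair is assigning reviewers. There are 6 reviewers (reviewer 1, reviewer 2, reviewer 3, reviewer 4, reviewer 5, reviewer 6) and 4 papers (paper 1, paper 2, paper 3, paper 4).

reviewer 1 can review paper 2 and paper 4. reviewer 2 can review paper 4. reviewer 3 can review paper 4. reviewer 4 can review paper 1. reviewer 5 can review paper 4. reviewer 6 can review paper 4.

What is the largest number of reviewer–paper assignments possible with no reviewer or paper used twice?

For example, pair reviewer 1→paper 2, reviewer 2→paper 4, reviewer 4→paper 1.
The set {reviewer 2, reviewer 3, reviewer 5, reviewer 6} has only 1 neighbour ({paper 4}), so by Hall's theorem at most 3 of the 6 reviewers can be matched.

3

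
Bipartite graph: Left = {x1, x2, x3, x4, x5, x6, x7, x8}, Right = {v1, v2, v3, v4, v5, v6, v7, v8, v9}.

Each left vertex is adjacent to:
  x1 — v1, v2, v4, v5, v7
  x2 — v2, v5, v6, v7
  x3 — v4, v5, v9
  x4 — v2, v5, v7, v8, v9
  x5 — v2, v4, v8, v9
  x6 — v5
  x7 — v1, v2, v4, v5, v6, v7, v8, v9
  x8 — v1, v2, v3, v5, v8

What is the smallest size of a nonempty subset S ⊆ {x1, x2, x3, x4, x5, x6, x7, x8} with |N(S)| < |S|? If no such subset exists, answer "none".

none

A matching saturating every left vertex exists, for instance x1→v1, x2→v7, x3→v9, x4→v2, x5→v4, x6→v5, x7→v8, x8→v3.
By Hall's marriage theorem, this means |N(S)| ≥ |S| for every subset S, so no violating subset exists.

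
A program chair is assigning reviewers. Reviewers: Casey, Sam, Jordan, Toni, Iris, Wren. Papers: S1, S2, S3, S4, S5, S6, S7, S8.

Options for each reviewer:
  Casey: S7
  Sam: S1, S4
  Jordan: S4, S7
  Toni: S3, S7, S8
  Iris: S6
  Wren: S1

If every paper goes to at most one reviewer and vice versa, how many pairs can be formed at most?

For example, pair Casey–S7, Sam–S1, Jordan–S4, Toni–S8, Iris–S6.
The set {Casey, Sam, Jordan, Wren} has only 3 neighbours ({S1, S4, S7}), so by Hall's theorem at most 5 of the 6 reviewers can be matched.

5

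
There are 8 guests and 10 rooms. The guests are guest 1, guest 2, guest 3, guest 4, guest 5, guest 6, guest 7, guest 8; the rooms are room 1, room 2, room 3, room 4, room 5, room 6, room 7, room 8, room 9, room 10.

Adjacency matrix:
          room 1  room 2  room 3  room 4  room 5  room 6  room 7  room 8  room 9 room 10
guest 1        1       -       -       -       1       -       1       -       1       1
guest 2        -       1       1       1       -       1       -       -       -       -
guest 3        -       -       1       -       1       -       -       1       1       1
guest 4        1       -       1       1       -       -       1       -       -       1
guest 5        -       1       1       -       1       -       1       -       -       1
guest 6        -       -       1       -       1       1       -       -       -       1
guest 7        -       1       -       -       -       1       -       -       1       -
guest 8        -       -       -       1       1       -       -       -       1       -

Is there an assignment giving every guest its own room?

A valid assignment of size 8: guest 1–room 5, guest 2–room 3, guest 3–room 8, guest 4–room 10, guest 5–room 2, guest 6–room 6, guest 7–room 9, guest 8–room 4.
Every guest is matched, so this matching saturates all of them.

Yes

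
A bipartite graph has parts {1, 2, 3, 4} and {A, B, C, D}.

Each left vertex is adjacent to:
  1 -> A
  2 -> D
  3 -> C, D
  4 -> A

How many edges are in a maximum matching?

3

For example, pair 1–A, 2–D, 3–C.
The set {1, 4} has only 1 neighbour ({A}), so by Hall's theorem at most 3 of the 4 left vertices can be matched.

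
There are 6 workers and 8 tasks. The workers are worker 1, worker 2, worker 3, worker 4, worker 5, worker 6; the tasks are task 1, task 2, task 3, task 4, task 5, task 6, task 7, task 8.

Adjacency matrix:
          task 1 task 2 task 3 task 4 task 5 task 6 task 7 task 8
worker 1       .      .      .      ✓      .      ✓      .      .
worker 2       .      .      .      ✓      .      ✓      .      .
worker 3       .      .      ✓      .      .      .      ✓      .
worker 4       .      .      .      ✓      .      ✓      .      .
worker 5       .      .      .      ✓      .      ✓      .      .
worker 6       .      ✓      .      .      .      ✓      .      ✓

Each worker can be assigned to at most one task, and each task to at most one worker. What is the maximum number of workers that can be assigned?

For example, pair worker 1–task 4, worker 2–task 6, worker 3–task 7, worker 6–task 2.
The set {worker 1, worker 2, worker 4, worker 5} has only 2 neighbours ({task 4, task 6}), so by Hall's theorem at most 4 of the 6 workers can be matched.

4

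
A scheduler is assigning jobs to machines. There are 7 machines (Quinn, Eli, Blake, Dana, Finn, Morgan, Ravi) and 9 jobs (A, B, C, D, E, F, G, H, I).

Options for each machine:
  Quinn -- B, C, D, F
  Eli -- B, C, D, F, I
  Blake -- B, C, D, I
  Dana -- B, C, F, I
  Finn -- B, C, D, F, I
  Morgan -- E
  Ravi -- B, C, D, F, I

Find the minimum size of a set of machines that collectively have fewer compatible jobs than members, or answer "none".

6

Take S = {Quinn, Eli, Blake, Dana, Finn, Ravi}. Its neighbourhood is {B, C, D, F, I}, so |N(S)| = 5 < |S| = 6.
Every subset of size less than 6 has at least as many neighbours as members, so 6 is the minimum.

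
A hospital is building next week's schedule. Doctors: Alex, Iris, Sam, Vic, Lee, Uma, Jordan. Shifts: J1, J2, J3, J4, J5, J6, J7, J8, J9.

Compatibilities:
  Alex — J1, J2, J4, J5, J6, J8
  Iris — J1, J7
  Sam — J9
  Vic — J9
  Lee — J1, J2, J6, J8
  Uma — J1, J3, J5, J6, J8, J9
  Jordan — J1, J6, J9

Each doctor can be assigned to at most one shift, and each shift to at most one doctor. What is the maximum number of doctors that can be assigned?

6

One maximum matching: Alex-J2, Iris-J7, Sam-J9, Lee-J8, Uma-J1, Jordan-J6.
The set {Sam, Vic} has only 1 neighbour ({J9}), so by Hall's theorem at most 6 of the 7 doctors can be matched.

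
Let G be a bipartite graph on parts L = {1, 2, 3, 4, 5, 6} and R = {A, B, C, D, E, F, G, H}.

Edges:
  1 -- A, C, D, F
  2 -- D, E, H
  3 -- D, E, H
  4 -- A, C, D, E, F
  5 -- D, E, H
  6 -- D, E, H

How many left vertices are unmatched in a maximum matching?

1

One maximum matching: 1–F, 2–H, 3–D, 4–A, 5–E.
The set {2, 3, 5, 6} has only 3 neighbours ({D, E, H}), so by Hall's theorem at most 5 of the 6 left vertices can be matched.
That matches 5 of the 6, leaving 1 unmatched; no matching can do better.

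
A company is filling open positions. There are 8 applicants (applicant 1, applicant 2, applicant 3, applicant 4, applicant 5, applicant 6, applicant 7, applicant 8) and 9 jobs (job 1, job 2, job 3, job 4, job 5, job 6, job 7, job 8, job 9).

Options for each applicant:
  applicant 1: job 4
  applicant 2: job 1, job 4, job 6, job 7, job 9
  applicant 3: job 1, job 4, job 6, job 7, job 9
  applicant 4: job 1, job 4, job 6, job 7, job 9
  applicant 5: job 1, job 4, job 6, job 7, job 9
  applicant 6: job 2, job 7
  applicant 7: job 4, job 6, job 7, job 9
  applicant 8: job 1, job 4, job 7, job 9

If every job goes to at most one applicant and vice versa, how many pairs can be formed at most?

One maximum matching: applicant 1→job 4, applicant 2→job 6, applicant 3→job 1, applicant 4→job 7, applicant 5→job 9, applicant 6→job 2.
The set {applicant 1, applicant 2, applicant 3, applicant 4, applicant 5, applicant 7, applicant 8} has only 5 neighbours ({job 1, job 4, job 6, job 7, job 9}), so by Hall's theorem at most 6 of the 8 applicants can be matched.

6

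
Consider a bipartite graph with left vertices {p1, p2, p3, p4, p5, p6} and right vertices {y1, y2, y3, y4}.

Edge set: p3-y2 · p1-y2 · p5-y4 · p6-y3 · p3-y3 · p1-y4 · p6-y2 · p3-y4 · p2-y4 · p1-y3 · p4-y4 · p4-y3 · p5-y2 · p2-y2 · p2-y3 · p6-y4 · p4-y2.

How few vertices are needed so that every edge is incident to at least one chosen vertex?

3

{y2, y3, y4} is a vertex cover of size 3: every edge has an endpoint in this set.
No smaller cover exists because p1–y4, p2–y2, p3–y3 is a matching of size 3, and a cover must include an endpoint of each of these disjoint edges (König's theorem).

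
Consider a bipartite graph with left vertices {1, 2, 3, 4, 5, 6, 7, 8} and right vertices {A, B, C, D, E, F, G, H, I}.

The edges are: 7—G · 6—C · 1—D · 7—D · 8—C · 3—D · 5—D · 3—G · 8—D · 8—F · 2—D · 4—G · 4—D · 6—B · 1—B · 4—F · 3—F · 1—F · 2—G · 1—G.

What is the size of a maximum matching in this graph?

A valid assignment of size 5: 1→B, 2→G, 3→D, 4→F, 6→C.
The set {1, 2, 3, 4, 5, 6, 7, 8} has only 5 neighbours ({B, C, D, F, G}), so by Hall's theorem at most 5 of the 8 left vertices can be matched.

5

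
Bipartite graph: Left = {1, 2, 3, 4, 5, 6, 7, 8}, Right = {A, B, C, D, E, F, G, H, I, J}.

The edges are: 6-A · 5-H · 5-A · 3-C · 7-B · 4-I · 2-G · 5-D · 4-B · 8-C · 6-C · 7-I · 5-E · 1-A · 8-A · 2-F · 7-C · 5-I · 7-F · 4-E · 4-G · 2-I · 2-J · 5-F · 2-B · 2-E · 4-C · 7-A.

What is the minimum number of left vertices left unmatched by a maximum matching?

2

One maximum matching: 1→A, 2→J, 3→C, 4→G, 5→E, 7→B.
The set {1, 3, 6, 8} has only 2 neighbours ({A, C}), so by Hall's theorem at most 6 of the 8 left vertices can be matched.
That matches 6 of the 8, leaving 2 unmatched; no matching can do better.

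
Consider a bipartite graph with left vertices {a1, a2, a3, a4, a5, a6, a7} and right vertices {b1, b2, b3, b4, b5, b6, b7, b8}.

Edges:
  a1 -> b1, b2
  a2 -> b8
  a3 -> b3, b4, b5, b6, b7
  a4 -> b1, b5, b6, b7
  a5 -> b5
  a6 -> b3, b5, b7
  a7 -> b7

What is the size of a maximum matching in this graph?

7

For example, pair a1–b2, a2–b8, a3–b6, a4–b1, a5–b5, a6–b3, a7–b7.
This saturates every left vertex, so 7 is the maximum.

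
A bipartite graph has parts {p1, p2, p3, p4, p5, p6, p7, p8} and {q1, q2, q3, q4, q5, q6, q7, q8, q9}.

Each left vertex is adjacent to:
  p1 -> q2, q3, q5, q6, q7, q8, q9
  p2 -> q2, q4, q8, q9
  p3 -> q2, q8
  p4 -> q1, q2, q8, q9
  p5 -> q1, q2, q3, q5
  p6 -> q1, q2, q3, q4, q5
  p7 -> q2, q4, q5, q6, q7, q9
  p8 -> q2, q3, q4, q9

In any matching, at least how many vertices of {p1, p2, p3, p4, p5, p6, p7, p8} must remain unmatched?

0

One maximum matching: p1–q7, p2–q4, p3–q8, p4–q9, p5–q5, p6–q1, p7–q6, p8–q2.
All 8 left vertices are matched, so no larger matching exists.
That matches 8 of the 8, leaving 0 unmatched; no matching can do better.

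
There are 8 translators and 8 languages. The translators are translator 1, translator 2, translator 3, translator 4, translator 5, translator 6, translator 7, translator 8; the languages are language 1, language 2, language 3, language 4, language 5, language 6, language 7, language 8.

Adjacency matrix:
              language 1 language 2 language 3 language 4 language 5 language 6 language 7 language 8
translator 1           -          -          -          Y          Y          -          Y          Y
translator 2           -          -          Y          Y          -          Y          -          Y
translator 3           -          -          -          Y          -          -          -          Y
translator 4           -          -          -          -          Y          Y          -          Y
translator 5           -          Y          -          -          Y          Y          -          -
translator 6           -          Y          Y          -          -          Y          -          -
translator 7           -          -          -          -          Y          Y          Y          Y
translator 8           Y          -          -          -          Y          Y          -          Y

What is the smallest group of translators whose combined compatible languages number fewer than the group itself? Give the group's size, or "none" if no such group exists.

none

A matching saturating every translator exists, for instance translator 1→language 4, translator 2→language 6, translator 3→language 8, translator 4→language 5, translator 5→language 2, translator 6→language 3, translator 7→language 7, translator 8→language 1.
By Hall's marriage theorem, this means |N(S)| ≥ |S| for every subset S, so no violating subset exists.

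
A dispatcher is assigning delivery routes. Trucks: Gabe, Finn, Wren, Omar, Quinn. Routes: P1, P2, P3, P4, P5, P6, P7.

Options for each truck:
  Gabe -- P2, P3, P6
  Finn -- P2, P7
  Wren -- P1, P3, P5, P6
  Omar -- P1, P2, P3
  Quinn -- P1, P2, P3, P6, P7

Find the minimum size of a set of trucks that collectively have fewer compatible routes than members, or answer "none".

none

A matching saturating every truck exists, for instance Gabe→P6, Finn→P7, Wren→P5, Omar→P3, Quinn→P1.
By Hall's marriage theorem, this means |N(S)| ≥ |S| for every subset S, so no violating subset exists.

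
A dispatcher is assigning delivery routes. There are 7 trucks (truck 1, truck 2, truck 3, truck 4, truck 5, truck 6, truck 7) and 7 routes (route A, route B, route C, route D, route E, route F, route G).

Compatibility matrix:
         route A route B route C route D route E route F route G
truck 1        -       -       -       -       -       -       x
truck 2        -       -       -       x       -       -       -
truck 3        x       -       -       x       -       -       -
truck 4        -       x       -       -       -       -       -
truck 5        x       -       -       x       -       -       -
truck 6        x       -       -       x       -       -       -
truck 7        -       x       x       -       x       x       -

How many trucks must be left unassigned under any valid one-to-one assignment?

A valid assignment of size 5: truck 1-route G, truck 2-route D, truck 3-route A, truck 4-route B, truck 7-route E.
The set {truck 2, truck 3, truck 5, truck 6} has only 2 neighbours ({route A, route D}), so by Hall's theorem at most 5 of the 7 trucks can be matched.
That matches 5 of the 7, leaving 2 unmatched; no matching can do better.

2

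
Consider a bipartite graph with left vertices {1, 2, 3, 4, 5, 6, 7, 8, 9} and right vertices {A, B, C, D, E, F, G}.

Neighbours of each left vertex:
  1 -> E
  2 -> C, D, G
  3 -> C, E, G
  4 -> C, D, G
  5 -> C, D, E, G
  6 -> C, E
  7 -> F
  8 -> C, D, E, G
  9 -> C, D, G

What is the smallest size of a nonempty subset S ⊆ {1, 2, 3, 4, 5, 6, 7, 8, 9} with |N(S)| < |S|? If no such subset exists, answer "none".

5

Take S = {1, 2, 3, 4, 5}. Its neighbourhood is {C, D, E, G}, so |N(S)| = 4 < |S| = 5.
Every subset of size less than 5 has at least as many neighbours as members, so 5 is the minimum.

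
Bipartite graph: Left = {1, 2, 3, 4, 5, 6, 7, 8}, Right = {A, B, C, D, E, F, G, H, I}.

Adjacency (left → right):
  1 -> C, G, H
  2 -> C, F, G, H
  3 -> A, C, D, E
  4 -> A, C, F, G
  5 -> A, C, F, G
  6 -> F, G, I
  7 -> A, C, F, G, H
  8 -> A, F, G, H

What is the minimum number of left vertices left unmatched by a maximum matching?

One maximum matching: 1-H, 2-F, 3-E, 4-A, 5-C, 6-I, 7-G.
The set {1, 2, 4, 5, 7, 8} has only 5 neighbours ({A, C, F, G, H}), so by Hall's theorem at most 7 of the 8 left vertices can be matched.
That matches 7 of the 8, leaving 1 unmatched; no matching can do better.

1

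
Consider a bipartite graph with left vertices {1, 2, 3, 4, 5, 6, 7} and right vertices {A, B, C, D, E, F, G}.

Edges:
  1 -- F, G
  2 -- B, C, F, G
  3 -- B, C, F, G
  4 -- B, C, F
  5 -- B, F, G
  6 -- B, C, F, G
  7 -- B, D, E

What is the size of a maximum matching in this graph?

5

For example, pair 1–G, 2–C, 3–F, 4–B, 7–E.
The set {1, 2, 3, 4, 5, 6} has only 4 neighbours ({B, C, F, G}), so by Hall's theorem at most 5 of the 7 left vertices can be matched.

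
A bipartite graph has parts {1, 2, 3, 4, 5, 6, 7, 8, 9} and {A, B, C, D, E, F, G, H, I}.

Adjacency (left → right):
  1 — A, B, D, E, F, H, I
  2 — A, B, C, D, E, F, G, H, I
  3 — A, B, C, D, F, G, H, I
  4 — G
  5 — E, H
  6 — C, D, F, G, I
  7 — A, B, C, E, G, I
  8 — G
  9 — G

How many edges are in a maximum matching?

For example, pair 1→F, 2→E, 3→B, 4→G, 5→H, 6→D, 7→A.
The set {4, 8, 9} has only 1 neighbour ({G}), so by Hall's theorem at most 7 of the 9 left vertices can be matched.

7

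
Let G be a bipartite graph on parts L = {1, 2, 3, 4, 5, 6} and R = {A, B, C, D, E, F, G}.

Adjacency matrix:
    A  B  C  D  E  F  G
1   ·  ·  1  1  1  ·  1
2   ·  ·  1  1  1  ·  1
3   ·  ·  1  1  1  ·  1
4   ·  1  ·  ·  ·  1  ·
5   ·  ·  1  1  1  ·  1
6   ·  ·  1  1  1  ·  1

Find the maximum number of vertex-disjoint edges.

For example, pair 1→G, 2→D, 3→C, 4→B, 5→E.
The set {1, 2, 3, 5, 6} has only 4 neighbours ({C, D, E, G}), so by Hall's theorem at most 5 of the 6 left vertices can be matched.

5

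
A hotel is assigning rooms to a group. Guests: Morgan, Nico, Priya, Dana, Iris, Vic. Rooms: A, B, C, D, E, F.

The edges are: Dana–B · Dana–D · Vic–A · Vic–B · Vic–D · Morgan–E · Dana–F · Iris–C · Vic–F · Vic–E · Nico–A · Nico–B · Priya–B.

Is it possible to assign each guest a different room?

Yes

For example, pair Morgan→E, Nico→A, Priya→B, Dana→D, Iris→C, Vic→F.
All 6 guests are covered.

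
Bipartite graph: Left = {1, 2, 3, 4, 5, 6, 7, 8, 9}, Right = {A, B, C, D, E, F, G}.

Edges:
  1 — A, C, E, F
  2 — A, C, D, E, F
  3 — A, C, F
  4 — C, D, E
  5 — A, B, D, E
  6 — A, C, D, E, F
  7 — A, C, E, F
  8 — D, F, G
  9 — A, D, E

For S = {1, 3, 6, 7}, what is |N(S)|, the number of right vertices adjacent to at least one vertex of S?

5

The union of neighbours of {1, 3, 6, 7} is {A, C, D, E, F}, which has 5 elements.
Since |N(S)| = 5 ≥ |S| = 4, Hall's condition holds for this subset.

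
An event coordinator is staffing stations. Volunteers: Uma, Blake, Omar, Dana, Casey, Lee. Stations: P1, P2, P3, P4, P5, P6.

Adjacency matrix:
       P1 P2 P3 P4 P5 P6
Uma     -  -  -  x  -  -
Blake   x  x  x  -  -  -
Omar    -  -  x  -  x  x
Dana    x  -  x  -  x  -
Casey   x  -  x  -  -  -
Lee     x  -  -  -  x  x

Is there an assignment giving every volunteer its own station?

Yes

For example, pair Uma→P4, Blake→P2, Omar→P6, Dana→P5, Casey→P3, Lee→P1.
All 6 volunteers are covered.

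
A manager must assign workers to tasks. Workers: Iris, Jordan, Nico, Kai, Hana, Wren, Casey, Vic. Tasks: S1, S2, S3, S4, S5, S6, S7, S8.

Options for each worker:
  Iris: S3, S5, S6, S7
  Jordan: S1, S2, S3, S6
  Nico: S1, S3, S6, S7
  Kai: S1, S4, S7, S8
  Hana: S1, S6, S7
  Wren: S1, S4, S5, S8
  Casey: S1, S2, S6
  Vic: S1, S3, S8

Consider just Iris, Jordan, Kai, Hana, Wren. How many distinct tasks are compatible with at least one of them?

8

The union of neighbours of {Iris, Jordan, Kai, Hana, Wren} is {S1, S2, S3, S4, S5, S6, S7, S8}, which has 8 elements.
Since |N(S)| = 8 ≥ |S| = 5, Hall's condition holds for this subset.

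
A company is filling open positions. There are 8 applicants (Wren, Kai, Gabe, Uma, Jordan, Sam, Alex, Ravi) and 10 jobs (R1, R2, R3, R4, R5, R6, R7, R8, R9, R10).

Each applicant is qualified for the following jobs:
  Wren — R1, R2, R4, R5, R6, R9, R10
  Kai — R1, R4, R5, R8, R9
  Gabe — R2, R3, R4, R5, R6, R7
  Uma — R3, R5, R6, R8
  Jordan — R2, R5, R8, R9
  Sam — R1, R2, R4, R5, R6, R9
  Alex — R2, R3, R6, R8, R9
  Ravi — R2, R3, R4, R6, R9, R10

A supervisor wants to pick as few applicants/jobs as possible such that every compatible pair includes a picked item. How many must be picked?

8

A maximum matching has 8 edges (e.g. Wren–R4, Kai–R1, Gabe–R3, Uma–R5, Jordan–R8, Sam–R2, Alex–R6, Ravi–R9).
By König's theorem the minimum vertex cover has the same size. One such cover is {Wren, Kai, Gabe, Uma, Jordan, Sam, Alex, Ravi}.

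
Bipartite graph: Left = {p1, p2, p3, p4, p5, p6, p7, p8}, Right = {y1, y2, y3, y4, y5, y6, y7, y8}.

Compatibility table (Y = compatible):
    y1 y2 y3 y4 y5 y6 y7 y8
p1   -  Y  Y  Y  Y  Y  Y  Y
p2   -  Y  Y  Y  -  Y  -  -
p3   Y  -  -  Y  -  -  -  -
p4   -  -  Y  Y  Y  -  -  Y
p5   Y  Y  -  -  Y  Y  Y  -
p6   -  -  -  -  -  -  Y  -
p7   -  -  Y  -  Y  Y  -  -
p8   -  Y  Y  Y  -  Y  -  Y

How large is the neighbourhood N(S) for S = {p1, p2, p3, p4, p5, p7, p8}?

The union of neighbours of {p1, p2, p3, p4, p5, p7, p8} is {y1, y2, y3, y4, y5, y6, y7, y8}, which has 8 elements.
Since |N(S)| = 8 ≥ |S| = 7, Hall's condition holds for this subset.

8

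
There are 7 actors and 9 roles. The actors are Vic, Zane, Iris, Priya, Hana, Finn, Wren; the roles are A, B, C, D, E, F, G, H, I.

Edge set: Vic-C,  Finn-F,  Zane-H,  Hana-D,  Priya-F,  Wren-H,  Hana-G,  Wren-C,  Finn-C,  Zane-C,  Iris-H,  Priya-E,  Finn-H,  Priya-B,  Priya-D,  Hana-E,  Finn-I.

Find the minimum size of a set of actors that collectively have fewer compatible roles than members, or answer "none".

3

Take S = {Vic, Zane, Iris}. Its neighbourhood is {C, H}, so |N(S)| = 2 < |S| = 3.
Every subset of size less than 3 has at least as many neighbours as members, so 3 is the minimum.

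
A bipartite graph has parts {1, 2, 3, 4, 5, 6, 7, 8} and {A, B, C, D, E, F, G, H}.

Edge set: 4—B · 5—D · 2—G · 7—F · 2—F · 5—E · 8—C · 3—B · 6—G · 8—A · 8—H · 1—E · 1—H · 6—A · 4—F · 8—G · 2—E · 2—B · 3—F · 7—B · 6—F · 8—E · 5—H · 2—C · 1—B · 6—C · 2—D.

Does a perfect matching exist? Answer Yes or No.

The set {3, 4, 7} has only 2 neighbours ({B, F}), so by Hall's theorem at most 7 of the 8 left vertices can be matched.
Hence no matching covers every left vertex.

No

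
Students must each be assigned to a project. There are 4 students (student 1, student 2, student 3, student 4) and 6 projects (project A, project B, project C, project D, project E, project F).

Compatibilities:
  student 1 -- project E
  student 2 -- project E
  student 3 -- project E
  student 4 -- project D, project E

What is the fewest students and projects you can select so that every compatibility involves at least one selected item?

2

The 2 edges student 1–project E, student 4–project D form a matching, so any vertex cover needs at least 2 vertices (one per matched edge).
Conversely {student 4, project E} meets every edge and has exactly 2 vertices, so 2 is optimal.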